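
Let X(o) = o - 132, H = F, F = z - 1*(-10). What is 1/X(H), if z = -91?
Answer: -1/213 ≈ -0.0046948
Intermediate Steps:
F = -81 (F = -91 - 1*(-10) = -91 + 10 = -81)
H = -81
X(o) = -132 + o
1/X(H) = 1/(-132 - 81) = 1/(-213) = -1/213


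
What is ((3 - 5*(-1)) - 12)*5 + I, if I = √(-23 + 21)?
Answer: -20 + I*√2 ≈ -20.0 + 1.4142*I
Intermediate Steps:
I = I*√2 (I = √(-2) = I*√2 ≈ 1.4142*I)
((3 - 5*(-1)) - 12)*5 + I = ((3 - 5*(-1)) - 12)*5 + I*√2 = ((3 + 5) - 12)*5 + I*√2 = (8 - 12)*5 + I*√2 = -4*5 + I*√2 = -20 + I*√2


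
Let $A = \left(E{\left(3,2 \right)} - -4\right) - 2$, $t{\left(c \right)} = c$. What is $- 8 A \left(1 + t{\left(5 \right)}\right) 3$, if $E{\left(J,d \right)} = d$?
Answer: $-576$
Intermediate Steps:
$A = 4$ ($A = \left(2 - -4\right) - 2 = \left(2 + 4\right) - 2 = 6 - 2 = 4$)
$- 8 A \left(1 + t{\left(5 \right)}\right) 3 = \left(-8\right) 4 \left(1 + 5\right) 3 = - 32 \cdot 6 \cdot 3 = \left(-32\right) 18 = -576$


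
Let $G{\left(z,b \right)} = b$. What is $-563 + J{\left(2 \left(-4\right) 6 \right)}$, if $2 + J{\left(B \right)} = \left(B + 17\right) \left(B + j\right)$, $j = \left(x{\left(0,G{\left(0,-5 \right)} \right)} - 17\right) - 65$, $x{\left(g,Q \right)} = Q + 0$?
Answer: $3620$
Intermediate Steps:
$x{\left(g,Q \right)} = Q$
$j = -87$ ($j = \left(-5 - 17\right) - 65 = -22 - 65 = -87$)
$J{\left(B \right)} = -2 + \left(-87 + B\right) \left(17 + B\right)$ ($J{\left(B \right)} = -2 + \left(B + 17\right) \left(B - 87\right) = -2 + \left(17 + B\right) \left(-87 + B\right) = -2 + \left(-87 + B\right) \left(17 + B\right)$)
$-563 + J{\left(2 \left(-4\right) 6 \right)} = -563 - \left(1481 - 2304 + 70 \cdot 2 \left(-4\right) 6\right) = -563 - \left(1481 - 2304 + 70 \left(-8\right) 6\right) = -563 - \left(-1879 - 2304\right) = -563 + \left(-1481 + 2304 + 3360\right) = -563 + 4183 = 3620$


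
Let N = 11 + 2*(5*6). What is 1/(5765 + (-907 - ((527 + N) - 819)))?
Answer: 1/5079 ≈ 0.00019689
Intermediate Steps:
N = 71 (N = 11 + 2*30 = 11 + 60 = 71)
1/(5765 + (-907 - ((527 + N) - 819))) = 1/(5765 + (-907 - ((527 + 71) - 819))) = 1/(5765 + (-907 - (598 - 819))) = 1/(5765 + (-907 - 1*(-221))) = 1/(5765 + (-907 + 221)) = 1/(5765 - 686) = 1/5079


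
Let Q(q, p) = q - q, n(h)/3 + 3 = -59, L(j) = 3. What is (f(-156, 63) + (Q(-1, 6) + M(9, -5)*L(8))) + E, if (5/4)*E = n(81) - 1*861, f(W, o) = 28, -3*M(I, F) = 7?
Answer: -4083/5 ≈ -816.60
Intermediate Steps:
M(I, F) = -7/3 (M(I, F) = -⅓*7 = -7/3)
n(h) = -186 (n(h) = -9 + 3*(-59) = -9 - 177 = -186)
Q(q, p) = 0
E = -4188/5 (E = 4*(-186 - 1*861)/5 = 4*(-186 - 861)/5 = (⅘)*(-1047) = -4188/5 ≈ -837.60)
(f(-156, 63) + (Q(-1, 6) + M(9, -5)*L(8))) + E = (28 + (0 - 7/3*3)) - 4188/5 = (28 + (0 - 7)) - 4188/5 = (28 - 7) - 4188/5 = 21 - 4188/5 = -4083/5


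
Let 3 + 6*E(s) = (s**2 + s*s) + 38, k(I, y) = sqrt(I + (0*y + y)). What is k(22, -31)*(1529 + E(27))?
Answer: 10667*I/2 ≈ 5333.5*I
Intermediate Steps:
k(I, y) = sqrt(I + y) (k(I, y) = sqrt(I + (0 + y)) = sqrt(I + y))
E(s) = 35/6 + s**2/3 (E(s) = -1/2 + ((s**2 + s*s) + 38)/6 = -1/2 + ((s**2 + s**2) + 38)/6 = -1/2 + (2*s**2 + 38)/6 = -1/2 + (38 + 2*s**2)/6 = -1/2 + (19/3 + s**2/3) = 35/6 + s**2/3)
k(22, -31)*(1529 + E(27)) = sqrt(22 - 31)*(1529 + (35/6 + (1/3)*27**2)) = sqrt(-9)*(1529 + (35/6 + (1/3)*729)) = (3*I)*(1529 + (35/6 + 243)) = (3*I)*(1529 + 1493/6) = (3*I)*(10667/6) = 10667*I/2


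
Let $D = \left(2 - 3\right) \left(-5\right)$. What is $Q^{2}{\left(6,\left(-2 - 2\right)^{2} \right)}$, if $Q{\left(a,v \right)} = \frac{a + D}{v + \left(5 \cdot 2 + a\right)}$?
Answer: $\frac{121}{1024} \approx 0.11816$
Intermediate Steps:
$D = 5$ ($D = \left(-1\right) \left(-5\right) = 5$)
$Q{\left(a,v \right)} = \frac{5 + a}{10 + a + v}$ ($Q{\left(a,v \right)} = \frac{a + 5}{v + \left(5 \cdot 2 + a\right)} = \frac{5 + a}{v + \left(10 + a\right)} = \frac{5 + a}{10 + a + v}$)
$Q^{2}{\left(6,\left(-2 - 2\right)^{2} \right)} = \left(\frac{5 + 6}{10 + 6 + \left(-2 - 2\right)^{2}}\right)^{2} = \left(\frac{1}{10 + 6 + \left(-2 + \left(-4 + 2\right)\right)^{2}} \cdot 11\right)^{2} = \left(\frac{1}{10 + 6 + \left(-2 - 2\right)^{2}} \cdot 11\right)^{2} = \left(\frac{1}{10 + 6 + \left(-4\right)^{2}} \cdot 11\right)^{2} = \left(\frac{1}{10 + 6 + 16} \cdot 11\right)^{2} = \left(\frac{1}{32} \cdot 11\right)^{2} = \left(\frac{11}{32}\right)^{2} = \frac{121}{1024}$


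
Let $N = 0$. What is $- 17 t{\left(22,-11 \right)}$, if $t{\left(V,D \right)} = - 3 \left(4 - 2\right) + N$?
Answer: $102$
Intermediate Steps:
$t{\left(V,D \right)} = -6$ ($t{\left(V,D \right)} = - 3 \left(4 - 2\right) + 0 = \left(-3\right) 2 + 0 = -6 + 0 = -6$)
$- 17 t{\left(22,-11 \right)} = \left(-17\right) \left(-6\right) = 102$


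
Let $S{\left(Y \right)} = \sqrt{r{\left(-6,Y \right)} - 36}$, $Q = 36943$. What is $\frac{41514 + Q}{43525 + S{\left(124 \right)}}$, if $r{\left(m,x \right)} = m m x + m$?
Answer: $\frac{3414840925}{1894421203} - \frac{78457 \sqrt{4422}}{1894421203} \approx 1.7998$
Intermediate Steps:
$r{\left(m,x \right)} = m + x m^{2}$ ($r{\left(m,x \right)} = m^{2} x + m = x m^{2} + m = m + x m^{2}$)
$S{\left(Y \right)} = \sqrt{-42 + 36 Y}$ ($S{\left(Y \right)} = \sqrt{- 6 \left(1 - 6 Y\right) - 36} = \sqrt{\left(-6 + 36 Y\right) - 36} = \sqrt{-42 + 36 Y}$)
$\frac{41514 + Q}{43525 + S{\left(124 \right)}} = \frac{41514 + 36943}{43525 + \sqrt{-42 + 36 \cdot 124}} = \frac{78457}{43525 + \sqrt{-42 + 4464}} = \frac{78457}{43525 + \sqrt{4422}}$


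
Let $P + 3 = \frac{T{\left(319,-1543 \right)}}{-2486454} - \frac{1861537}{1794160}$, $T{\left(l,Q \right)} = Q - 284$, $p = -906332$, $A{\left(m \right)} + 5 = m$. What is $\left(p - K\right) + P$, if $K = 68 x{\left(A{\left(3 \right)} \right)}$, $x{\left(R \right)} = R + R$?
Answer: $- \frac{673673155007245633}{743516051440} \approx -9.0606 \cdot 10^{5}$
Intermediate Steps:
$A{\left(m \right)} = -5 + m$
$x{\left(R \right)} = 2 R$
$K = -272$ ($K = 68 \cdot 2 \left(-5 + 3\right) = 68 \cdot 2 \left(-2\right) = 68 \left(-4\right) = -272$)
$T{\left(l,Q \right)} = -284 + Q$
$P = - \frac{3001439519233}{743516051440}$ ($P = -3 - \left(\frac{1861537}{1794160} - \frac{-284 - 1543}{-2486454}\right) = -3 - \frac{770891364913}{743516051440} = - \frac{3001439519233}{743516051440} \approx -4.0368$)
$\left(p - K\right) + P = \left(-906332 - -272\right) - \frac{3001439519233}{743516051440} = \left(-906332 + 272\right) - \frac{3001439519233}{743516051440} = -906060 - \frac{3001439519233}{743516051440} = - \frac{673673155007245633}{743516051440}$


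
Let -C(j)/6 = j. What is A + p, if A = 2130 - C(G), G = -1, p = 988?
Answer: 3112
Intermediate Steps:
C(j) = -6*j
A = 2124 (A = 2130 - (-6)*(-1) = 2130 - 1*6 = 2130 - 6 = 2124)
A + p = 2124 + 988 = 3112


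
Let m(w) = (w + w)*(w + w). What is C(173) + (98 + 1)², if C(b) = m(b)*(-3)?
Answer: -349347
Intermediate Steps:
m(w) = 4*w² (m(w) = (2*w)*(2*w) = 4*w²)
C(b) = -12*b² (C(b) = (4*b²)*(-3) = -12*b²)
C(173) + (98 + 1)² = -12*173² + (98 + 1)² = -12*29929 + 99² = -359148 + 9801 = -349347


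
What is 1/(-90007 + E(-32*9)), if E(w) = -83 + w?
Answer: -1/90378 ≈ -1.1065e-5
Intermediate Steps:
1/(-90007 + E(-32*9)) = 1/(-90007 + (-83 - 32*9)) = 1/(-90007 + (-83 - 288)) = 1/(-90007 - 371) = 1/(-90378) = -1/90378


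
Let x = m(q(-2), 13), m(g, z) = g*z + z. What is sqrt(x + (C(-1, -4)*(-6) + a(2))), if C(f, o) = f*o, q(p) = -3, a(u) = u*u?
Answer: I*sqrt(46) ≈ 6.7823*I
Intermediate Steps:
a(u) = u**2
m(g, z) = z + g*z
x = -26 (x = 13*(1 - 3) = 13*(-2) = -26)
sqrt(x + (C(-1, -4)*(-6) + a(2))) = sqrt(-26 + (-1*(-4)*(-6) + 2**2)) = sqrt(-26 + (4*(-6) + 4)) = sqrt(-26 + (-24 + 4)) = sqrt(-26 - 20) = sqrt(-46) = I*sqrt(46)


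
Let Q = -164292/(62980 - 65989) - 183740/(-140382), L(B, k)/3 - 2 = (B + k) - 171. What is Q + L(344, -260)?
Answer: -14016315581/70401573 ≈ -199.09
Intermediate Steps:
L(B, k) = -507 + 3*B + 3*k (L(B, k) = 6 + 3*((B + k) - 171) = 6 + 3*(-171 + B + k) = 6 + (-513 + 3*B + 3*k) = -507 + 3*B + 3*k)
Q = 3936085534/70401573 (Q = -164292/(-3009) - 183740*(-1/140382) = -164292*(-1/3009) + 91870/70191 = 54764/1003 + 91870/70191 = 3936085534/70401573 ≈ 55.909)
Q + L(344, -260) = 3936085534/70401573 + (-507 + 3*344 + 3*(-260)) = 3936085534/70401573 + (-507 + 1032 - 780) = 3936085534/70401573 - 255 = -14016315581/70401573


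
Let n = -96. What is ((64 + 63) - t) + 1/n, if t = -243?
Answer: 35519/96 ≈ 369.99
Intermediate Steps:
((64 + 63) - t) + 1/n = ((64 + 63) - 1*(-243)) + 1/(-96) = (127 + 243) - 1/96 = 370 - 1/96 = 35519/96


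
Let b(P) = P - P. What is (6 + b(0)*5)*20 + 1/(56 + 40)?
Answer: 11521/96 ≈ 120.01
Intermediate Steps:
b(P) = 0
(6 + b(0)*5)*20 + 1/(56 + 40) = (6 + 0*5)*20 + 1/(56 + 40) = (6 + 0)*20 + 1/96 = 6*20 + 1/96 = 120 + 1/96 = 11521/96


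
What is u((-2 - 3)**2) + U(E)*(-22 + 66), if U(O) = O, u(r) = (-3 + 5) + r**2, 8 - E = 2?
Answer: 891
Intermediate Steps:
E = 6 (E = 8 - 1*2 = 8 - 2 = 6)
u(r) = 2 + r**2
u((-2 - 3)**2) + U(E)*(-22 + 66) = (2 + ((-2 - 3)**2)**2) + 6*(-22 + 66) = (2 + ((-5)**2)**2) + 6*44 = (2 + 25**2) + 264 = (2 + 625) + 264 = 627 + 264 = 891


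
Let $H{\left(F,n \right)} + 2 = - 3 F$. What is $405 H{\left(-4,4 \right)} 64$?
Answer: $259200$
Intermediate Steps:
$H{\left(F,n \right)} = -2 - 3 F$
$405 H{\left(-4,4 \right)} 64 = 405 \left(-2 - -12\right) 64 = 405 \left(-2 + 12\right) 64 = 405 \cdot 10 \cdot 64 = 405 \cdot 640 = 259200$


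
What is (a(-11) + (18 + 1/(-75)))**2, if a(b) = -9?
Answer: 454276/5625 ≈ 80.760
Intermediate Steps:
(a(-11) + (18 + 1/(-75)))**2 = (-9 + (18 + 1/(-75)))**2 = (-9 + (18 - 1/75))**2 = (-9 + 1349/75)**2 = (674/75)**2 = 454276/5625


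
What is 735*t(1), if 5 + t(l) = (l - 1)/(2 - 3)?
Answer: -3675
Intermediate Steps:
t(l) = -4 - l (t(l) = -5 + (l - 1)/(2 - 3) = -5 + (-1 + l)/(-1) = -5 + (-1 + l)*(-1) = -5 + (1 - l) = -4 - l)
735*t(1) = 735*(-4 - 1*1) = 735*(-4 - 1) = 735*(-5) = -3675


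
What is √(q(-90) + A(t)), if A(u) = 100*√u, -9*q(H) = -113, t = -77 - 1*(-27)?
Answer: √(113 + 4500*I*√2)/3 ≈ 18.971 + 18.637*I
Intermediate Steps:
t = -50 (t = -77 + 27 = -50)
q(H) = 113/9 (q(H) = -⅑*(-113) = 113/9)
√(q(-90) + A(t)) = √(113/9 + 100*√(-50)) = √(113/9 + 100*(5*I*√2)) = √(113/9 + 500*I*√2)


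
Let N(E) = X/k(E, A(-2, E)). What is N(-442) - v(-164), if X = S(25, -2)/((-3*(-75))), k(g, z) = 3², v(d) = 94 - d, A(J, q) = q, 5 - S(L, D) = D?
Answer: -522443/2025 ≈ -258.00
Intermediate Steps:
S(L, D) = 5 - D
k(g, z) = 9
X = 7/225 (X = (5 - 1*(-2))/((-3*(-75))) = (5 + 2)/225 = 7*(1/225) = 7/225 ≈ 0.031111)
N(E) = 7/2025 (N(E) = (7/225)/9 = (7/225)*(⅑) = 7/2025)
N(-442) - v(-164) = 7/2025 - (94 - 1*(-164)) = 7/2025 - (94 + 164) = 7/2025 - 1*258 = 7/2025 - 258 = -522443/2025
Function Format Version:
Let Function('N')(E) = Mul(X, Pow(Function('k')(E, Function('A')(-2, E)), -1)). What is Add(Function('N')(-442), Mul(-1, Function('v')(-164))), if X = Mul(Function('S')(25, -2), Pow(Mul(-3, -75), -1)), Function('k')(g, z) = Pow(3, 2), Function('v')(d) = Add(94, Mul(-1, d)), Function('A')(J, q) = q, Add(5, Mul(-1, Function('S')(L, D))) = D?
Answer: Rational(-522443, 2025) ≈ -258.00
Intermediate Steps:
Function('S')(L, D) = Add(5, Mul(-1, D))
Function('k')(g, z) = 9
X = Rational(7, 225) (X = Mul(Add(5, Mul(-1, -2)), Pow(Mul(-3, -75), -1)) = Mul(Add(5, 2), Pow(225, -1)) = Mul(7, Rational(1, 225)) = Rational(7, 225) ≈ 0.031111)
Function('N')(E) = Rational(7, 2025) (Function('N')(E) = Mul(Rational(7, 225), Pow(9, -1)) = Mul(Rational(7, 225), Rational(1, 9)) = Rational(7, 2025))
Add(Function('N')(-442), Mul(-1, Function('v')(-164))) = Add(Rational(7, 2025), Mul(-1, Add(94, Mul(-1, -164)))) = Add(Rational(7, 2025), Mul(-1, Add(94, 164))) = Add(Rational(7, 2025), Mul(-1, 258)) = Add(Rational(7, 2025), -258) = Rational(-522443, 2025)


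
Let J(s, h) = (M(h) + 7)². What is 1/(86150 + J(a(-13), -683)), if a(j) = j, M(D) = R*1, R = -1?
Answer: 1/86186 ≈ 1.1603e-5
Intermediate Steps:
M(D) = -1 (M(D) = -1*1 = -1)
J(s, h) = 36 (J(s, h) = (-1 + 7)² = 6² = 36)
1/(86150 + J(a(-13), -683)) = 1/(86150 + 36) = 1/86186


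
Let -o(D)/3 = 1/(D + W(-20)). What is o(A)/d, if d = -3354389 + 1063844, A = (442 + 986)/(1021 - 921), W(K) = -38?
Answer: -5/90552879 ≈ -5.5216e-8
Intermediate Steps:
A = 357/25 (A = 1428/100 = 1428*(1/100) = 357/25 ≈ 14.280)
o(D) = -3/(-38 + D) (o(D) = -3/(D - 38) = -3/(-38 + D))
d = -2290545
o(A)/d = -3/(-38 + 357/25)/(-2290545) = -3/(-593/25)*(-1/2290545) = -3*(-25/593)*(-1/2290545) = (75/593)*(-1/2290545) = -5/90552879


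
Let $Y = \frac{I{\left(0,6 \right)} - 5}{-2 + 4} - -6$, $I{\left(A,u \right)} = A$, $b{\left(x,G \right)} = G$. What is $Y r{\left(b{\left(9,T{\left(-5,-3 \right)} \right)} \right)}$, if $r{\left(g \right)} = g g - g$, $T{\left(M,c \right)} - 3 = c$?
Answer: $0$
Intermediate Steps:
$T{\left(M,c \right)} = 3 + c$
$r{\left(g \right)} = g^{2} - g$
$Y = \frac{7}{2}$ ($Y = \frac{0 - 5}{-2 + 4} - -6 = - \frac{5}{2} + 6 = \frac{7}{2} \approx 3.5$)
$Y r{\left(b{\left(9,T{\left(-5,-3 \right)} \right)} \right)} = \frac{7 \left(3 - 3\right) \left(-1 + \left(3 - 3\right)\right)}{2} = \frac{7 \cdot 0 \left(-1 + 0\right)}{2} = \frac{7 \cdot 0 \left(-1\right)}{2} = \frac{7}{2} \cdot 0 = 0$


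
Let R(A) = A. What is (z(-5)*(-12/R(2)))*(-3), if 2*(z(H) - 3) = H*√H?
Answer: 54 - 45*I*√5 ≈ 54.0 - 100.62*I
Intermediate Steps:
z(H) = 3 + H^(3/2)/2 (z(H) = 3 + (H*√H)/2 = 3 + H^(3/2)/2)
(z(-5)*(-12/R(2)))*(-3) = ((3 + (-5)^(3/2)/2)*(-12/2))*(-3) = ((3 + (-5*I*√5)/2)*(-12*½))*(-3) = ((3 - 5*I*√5/2)*(-6))*(-3) = (-18 + 15*I*√5)*(-3) = 54 - 45*I*√5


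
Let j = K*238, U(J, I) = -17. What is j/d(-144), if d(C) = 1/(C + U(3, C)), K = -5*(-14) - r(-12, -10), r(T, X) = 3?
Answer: -2567306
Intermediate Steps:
K = 67 (K = -5*(-14) - 1*3 = 70 - 3 = 67)
j = 15946 (j = 67*238 = 15946)
d(C) = 1/(-17 + C) (d(C) = 1/(C - 17) = 1/(-17 + C))
j/d(-144) = 15946/(1/(-17 - 144)) = 15946/(1/(-161)) = 15946/(-1/161) = 15946*(-161) = -2567306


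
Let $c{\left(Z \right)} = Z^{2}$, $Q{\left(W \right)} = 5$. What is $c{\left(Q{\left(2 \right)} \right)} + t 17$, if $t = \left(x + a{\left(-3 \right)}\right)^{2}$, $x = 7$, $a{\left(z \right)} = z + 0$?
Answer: $297$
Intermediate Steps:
$a{\left(z \right)} = z$
$t = 16$ ($t = \left(7 - 3\right)^{2} = 4^{2} = 16$)
$c{\left(Q{\left(2 \right)} \right)} + t 17 = 5^{2} + 16 \cdot 17 = 25 + 272 = 297$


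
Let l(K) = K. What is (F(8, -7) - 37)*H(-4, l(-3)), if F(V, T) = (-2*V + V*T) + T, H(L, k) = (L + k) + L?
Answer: 1276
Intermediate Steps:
H(L, k) = k + 2*L
F(V, T) = T - 2*V + T*V (F(V, T) = (-2*V + T*V) + T = T - 2*V + T*V)
(F(8, -7) - 37)*H(-4, l(-3)) = ((-7 - 2*8 - 7*8) - 37)*(-3 + 2*(-4)) = ((-7 - 16 - 56) - 37)*(-3 - 8) = (-79 - 37)*(-11) = -116*(-11) = 1276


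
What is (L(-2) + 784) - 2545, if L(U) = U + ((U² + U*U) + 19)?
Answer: -1736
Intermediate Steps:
L(U) = 19 + U + 2*U² (L(U) = U + ((U² + U²) + 19) = U + (2*U² + 19) = U + (19 + 2*U²) = 19 + U + 2*U²)
(L(-2) + 784) - 2545 = ((19 - 2 + 2*(-2)²) + 784) - 2545 = ((19 - 2 + 2*4) + 784) - 2545 = ((19 - 2 + 8) + 784) - 2545 = (25 + 784) - 2545 = 809 - 2545 = -1736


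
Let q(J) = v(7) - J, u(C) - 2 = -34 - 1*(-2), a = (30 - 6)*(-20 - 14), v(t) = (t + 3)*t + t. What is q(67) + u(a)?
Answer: -20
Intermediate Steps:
v(t) = t + t*(3 + t) (v(t) = (3 + t)*t + t = t*(3 + t) + t = t + t*(3 + t))
a = -816 (a = 24*(-34) = -816)
u(C) = -30 (u(C) = 2 + (-34 - 1*(-2)) = 2 + (-34 + 2) = 2 - 32 = -30)
q(J) = 77 - J (q(J) = 7*(4 + 7) - J = 7*11 - J = 77 - J)
q(67) + u(a) = (77 - 1*67) - 30 = (77 - 67) - 30 = 10 - 30 = -20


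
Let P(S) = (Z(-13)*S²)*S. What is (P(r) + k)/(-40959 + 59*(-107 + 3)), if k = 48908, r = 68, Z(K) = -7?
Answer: 2152116/47095 ≈ 45.697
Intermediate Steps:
P(S) = -7*S³ (P(S) = (-7*S²)*S = -7*S³)
(P(r) + k)/(-40959 + 59*(-107 + 3)) = (-7*68³ + 48908)/(-40959 + 59*(-107 + 3)) = (-7*314432 + 48908)/(-40959 + 59*(-104)) = (-2201024 + 48908)/(-40959 - 6136) = -2152116/(-47095) = -2152116*(-1/47095) = 2152116/47095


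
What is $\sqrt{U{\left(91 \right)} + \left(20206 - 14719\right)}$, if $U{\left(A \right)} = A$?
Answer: $\sqrt{5578} \approx 74.686$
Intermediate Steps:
$\sqrt{U{\left(91 \right)} + \left(20206 - 14719\right)} = \sqrt{91 + \left(20206 - 14719\right)} = \sqrt{91 + 5487} = \sqrt{5578}$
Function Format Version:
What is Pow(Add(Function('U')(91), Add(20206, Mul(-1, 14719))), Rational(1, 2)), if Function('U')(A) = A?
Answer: Pow(5578, Rational(1, 2)) ≈ 74.686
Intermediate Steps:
Pow(Add(Function('U')(91), Add(20206, Mul(-1, 14719))), Rational(1, 2)) = Pow(Add(91, Add(20206, Mul(-1, 14719))), Rational(1, 2)) = Pow(Add(91, Add(20206, -14719)), Rational(1, 2)) = Pow(Add(91, 5487), Rational(1, 2)) = Pow(5578, Rational(1, 2))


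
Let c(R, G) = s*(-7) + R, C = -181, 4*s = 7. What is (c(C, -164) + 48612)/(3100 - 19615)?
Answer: -38735/13212 ≈ -2.9318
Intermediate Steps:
s = 7/4 (s = (¼)*7 = 7/4 ≈ 1.7500)
c(R, G) = -49/4 + R (c(R, G) = (7/4)*(-7) + R = -49/4 + R)
(c(C, -164) + 48612)/(3100 - 19615) = ((-49/4 - 181) + 48612)/(3100 - 19615) = (-773/4 + 48612)/(-16515) = (193675/4)*(-1/16515) = -38735/13212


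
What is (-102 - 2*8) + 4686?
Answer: 4568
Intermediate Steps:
(-102 - 2*8) + 4686 = (-102 - 16) + 4686 = -118 + 4686 = 4568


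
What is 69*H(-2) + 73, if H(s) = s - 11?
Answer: -824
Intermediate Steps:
H(s) = -11 + s
69*H(-2) + 73 = 69*(-11 - 2) + 73 = 69*(-13) + 73 = -897 + 73 = -824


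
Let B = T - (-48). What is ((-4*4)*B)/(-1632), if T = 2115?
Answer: 721/34 ≈ 21.206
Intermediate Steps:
B = 2163 (B = 2115 - (-48) = 2115 - 1*(-48) = 2115 + 48 = 2163)
((-4*4)*B)/(-1632) = (-4*4*2163)/(-1632) = -16*2163*(-1/1632) = -34608*(-1/1632) = 721/34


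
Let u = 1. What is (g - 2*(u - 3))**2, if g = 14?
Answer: 324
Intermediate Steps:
(g - 2*(u - 3))**2 = (14 - 2*(1 - 3))**2 = (14 - 2*(-2))**2 = (14 + 4)**2 = 18**2 = 324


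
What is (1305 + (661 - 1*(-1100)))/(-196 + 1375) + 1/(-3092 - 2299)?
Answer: 1836403/706221 ≈ 2.6003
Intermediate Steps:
(1305 + (661 - 1*(-1100)))/(-196 + 1375) + 1/(-3092 - 2299) = (1305 + (661 + 1100))/1179 + 1/(-5391) = (1305 + 1761)*(1/1179) - 1/5391 = 3066*(1/1179) - 1/5391 = 1022/393 - 1/5391 = 1836403/706221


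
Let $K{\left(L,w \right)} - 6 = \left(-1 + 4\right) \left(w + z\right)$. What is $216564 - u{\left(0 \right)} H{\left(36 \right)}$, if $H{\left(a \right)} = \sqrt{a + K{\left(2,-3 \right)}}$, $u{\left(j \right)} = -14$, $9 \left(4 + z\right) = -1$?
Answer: $216564 + \frac{14 \sqrt{186}}{3} \approx 2.1663 \cdot 10^{5}$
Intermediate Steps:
$z = - \frac{37}{9}$ ($z = -4 + \frac{1}{9} \left(-1\right) = -4 - \frac{1}{9} = - \frac{37}{9} \approx -4.1111$)
$K{\left(L,w \right)} = - \frac{19}{3} + 3 w$ ($K{\left(L,w \right)} = 6 + \left(-1 + 4\right) \left(w - \frac{37}{9}\right) = 6 + 3 \left(- \frac{37}{9} + w\right) = 6 + \left(- \frac{37}{3} + 3 w\right) = - \frac{19}{3} + 3 w$)
$H{\left(a \right)} = \sqrt{- \frac{46}{3} + a}$ ($H{\left(a \right)} = \sqrt{a + \left(- \frac{19}{3} + 3 \left(-3\right)\right)} = \sqrt{a - \frac{46}{3}} = \sqrt{- \frac{46}{3} + a}$)
$216564 - u{\left(0 \right)} H{\left(36 \right)} = 216564 - - 14 \frac{\sqrt{-138 + 9 \cdot 36}}{3} = 216564 - - 14 \frac{\sqrt{-138 + 324}}{3} = 216564 - - 14 \frac{\sqrt{186}}{3} = 216564 - - \frac{14 \sqrt{186}}{3} = 216564 + \frac{14 \sqrt{186}}{3}$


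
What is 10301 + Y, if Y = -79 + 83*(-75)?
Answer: 3997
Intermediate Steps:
Y = -6304 (Y = -79 - 6225 = -6304)
10301 + Y = 10301 - 6304 = 3997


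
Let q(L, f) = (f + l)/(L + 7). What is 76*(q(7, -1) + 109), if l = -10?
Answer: 57570/7 ≈ 8224.3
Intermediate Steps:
q(L, f) = (-10 + f)/(7 + L) (q(L, f) = (f - 10)/(L + 7) = (-10 + f)/(7 + L))
76*(q(7, -1) + 109) = 76*((-10 - 1)/(7 + 7) + 109) = 76*(-11/14 + 109) = 76*(1515/14) = 57570/7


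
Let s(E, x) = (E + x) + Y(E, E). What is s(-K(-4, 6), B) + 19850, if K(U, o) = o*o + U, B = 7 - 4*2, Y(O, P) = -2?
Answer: 19815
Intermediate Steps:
B = -1 (B = 7 - 8 = -1)
K(U, o) = U + o**2 (K(U, o) = o**2 + U = U + o**2)
s(E, x) = -2 + E + x (s(E, x) = (E + x) - 2 = -2 + E + x)
s(-K(-4, 6), B) + 19850 = (-2 - (-4 + 6**2) - 1) + 19850 = (-2 - (-4 + 36) - 1) + 19850 = (-2 - 1*32 - 1) + 19850 = (-2 - 32 - 1) + 19850 = -35 + 19850 = 19815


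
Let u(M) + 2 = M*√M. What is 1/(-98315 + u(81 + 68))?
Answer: -98317/9662924540 - 149*√149/9662924540 ≈ -1.0363e-5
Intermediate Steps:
u(M) = -2 + M^(3/2) (u(M) = -2 + M*√M = -2 + M^(3/2))
1/(-98315 + u(81 + 68)) = 1/(-98315 + (-2 + (81 + 68)^(3/2))) = 1/(-98315 + (-2 + 149^(3/2))) = 1/(-98315 + (-2 + 149*√149)) = 1/(-98317 + 149*√149)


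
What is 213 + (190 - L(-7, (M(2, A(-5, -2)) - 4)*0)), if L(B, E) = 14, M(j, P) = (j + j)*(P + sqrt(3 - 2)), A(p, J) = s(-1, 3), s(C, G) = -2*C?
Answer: 389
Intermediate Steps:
A(p, J) = 2 (A(p, J) = -2*(-1) = 2)
M(j, P) = 2*j*(1 + P) (M(j, P) = (2*j)*(P + sqrt(1)) = (2*j)*(P + 1) = (2*j)*(1 + P) = 2*j*(1 + P))
213 + (190 - L(-7, (M(2, A(-5, -2)) - 4)*0)) = 213 + (190 - 1*14) = 213 + (190 - 14) = 213 + 176 = 389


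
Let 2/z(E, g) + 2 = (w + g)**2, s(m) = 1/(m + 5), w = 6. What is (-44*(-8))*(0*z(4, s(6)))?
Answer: 0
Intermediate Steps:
s(m) = 1/(5 + m)
z(E, g) = 2/(-2 + (6 + g)**2)
(-44*(-8))*(0*z(4, s(6))) = (-44*(-8))*(0*(2/(-2 + (6 + 1/(5 + 6))**2))) = 352*(0*(2/(-2 + (6 + 1/11)**2))) = 352*(0*(2/(-2 + (67/11)**2))) = 352*(0*(2/(-2 + 4489/121))) = 352*(0*(2/(4247/121))) = 352*(0*(2*(121/4247))) = 352*(0*(242/4247)) = 352*0 = 0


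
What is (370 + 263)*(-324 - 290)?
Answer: -388662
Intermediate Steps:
(370 + 263)*(-324 - 290) = 633*(-614) = -388662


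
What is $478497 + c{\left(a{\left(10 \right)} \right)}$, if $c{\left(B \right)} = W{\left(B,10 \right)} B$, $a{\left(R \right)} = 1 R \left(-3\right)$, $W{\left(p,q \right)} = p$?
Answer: $479397$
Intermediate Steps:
$a{\left(R \right)} = - 3 R$ ($a{\left(R \right)} = R \left(-3\right) = - 3 R$)
$c{\left(B \right)} = B^{2}$ ($c{\left(B \right)} = B B = B^{2}$)
$478497 + c{\left(a{\left(10 \right)} \right)} = 478497 + \left(\left(-3\right) 10\right)^{2} = 478497 + \left(-30\right)^{2} = 478497 + 900 = 479397$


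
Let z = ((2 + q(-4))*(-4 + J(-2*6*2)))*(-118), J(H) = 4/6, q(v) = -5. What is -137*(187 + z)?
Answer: 136041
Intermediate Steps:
J(H) = 2/3 (J(H) = 4*(1/6) = 2/3)
z = -1180 (z = ((2 - 5)*(-4 + 2/3))*(-118) = -3*(-10/3)*(-118) = 10*(-118) = -1180)
-137*(187 + z) = -137*(187 - 1180) = -137*(-993) = 136041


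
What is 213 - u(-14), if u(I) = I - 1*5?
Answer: 232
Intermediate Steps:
u(I) = -5 + I (u(I) = I - 5 = -5 + I)
213 - u(-14) = 213 - (-5 - 14) = 213 - 1*(-19) = 213 + 19 = 232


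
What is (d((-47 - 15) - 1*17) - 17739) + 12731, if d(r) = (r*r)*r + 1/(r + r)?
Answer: -78691427/158 ≈ -4.9805e+5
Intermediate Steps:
d(r) = r³ + 1/(2*r) (d(r) = r²*r + 1/(2*r) = r³ + 1/(2*r))
(d((-47 - 15) - 1*17) - 17739) + 12731 = ((½ + ((-47 - 15) - 1*17)⁴)/((-47 - 15) - 1*17) - 17739) + 12731 = ((½ + (-62 - 17)⁴)/(-62 - 17) - 17739) + 12731 = ((½ + (-79)⁴)/(-79) - 17739) + 12731 = (-(½ + 38950081)/79 - 17739) + 12731 = (-1/79*77900163/2 - 17739) + 12731 = (-77900163/158 - 17739) + 12731 = -80702925/158 + 12731 = -78691427/158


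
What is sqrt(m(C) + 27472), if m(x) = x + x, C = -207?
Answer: sqrt(27058) ≈ 164.49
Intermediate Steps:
m(x) = 2*x
sqrt(m(C) + 27472) = sqrt(2*(-207) + 27472) = sqrt(-414 + 27472) = sqrt(27058)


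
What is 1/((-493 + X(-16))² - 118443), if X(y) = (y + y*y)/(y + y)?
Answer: 4/528229 ≈ 7.5725e-6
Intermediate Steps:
X(y) = (y + y²)/(2*y) (X(y) = (y + y²)/((2*y)) = (y + y²)*(1/(2*y)) = (y + y²)/(2*y))
1/((-493 + X(-16))² - 118443) = 1/((-493 + (½ + (½)*(-16)))² - 118443) = 1/((-493 + (½ - 8))² - 118443) = 1/((-493 - 15/2)² - 118443) = 1/((-1001/2)² - 118443) = 1/(1002001/4 - 118443) = 1/(528229/4) = 4/528229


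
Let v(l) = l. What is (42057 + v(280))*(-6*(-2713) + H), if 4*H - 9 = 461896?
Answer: 22312318729/4 ≈ 5.5781e+9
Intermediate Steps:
H = 461905/4 (H = 9/4 + (1/4)*461896 = 9/4 + 115474 = 461905/4 ≈ 1.1548e+5)
(42057 + v(280))*(-6*(-2713) + H) = (42057 + 280)*(-6*(-2713) + 461905/4) = 42337*(16278 + 461905/4) = 42337*(527017/4) = 22312318729/4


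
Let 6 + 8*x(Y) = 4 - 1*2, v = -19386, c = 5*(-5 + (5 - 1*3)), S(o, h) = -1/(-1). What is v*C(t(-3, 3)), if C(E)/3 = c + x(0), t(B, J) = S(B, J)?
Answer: 901449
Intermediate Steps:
S(o, h) = 1 (S(o, h) = -1*(-1) = 1)
c = -15 (c = 5*(-5 + (5 - 3)) = 5*(-5 + 2) = 5*(-3) = -15)
x(Y) = -1/2 (x(Y) = -3/4 + (4 - 1*2)/8 = -3/4 + (4 - 2)/8 = -3/4 + (1/8)*2 = -3/4 + 1/4 = -1/2)
t(B, J) = 1
C(E) = -93/2 (C(E) = 3*(-15 - 1/2) = 3*(-31/2) = -93/2)
v*C(t(-3, 3)) = -19386*(-93/2) = 901449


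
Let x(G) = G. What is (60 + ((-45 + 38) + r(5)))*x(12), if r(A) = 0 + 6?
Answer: 708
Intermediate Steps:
r(A) = 6
(60 + ((-45 + 38) + r(5)))*x(12) = (60 + ((-45 + 38) + 6))*12 = (60 + (-7 + 6))*12 = (60 - 1)*12 = 59*12 = 708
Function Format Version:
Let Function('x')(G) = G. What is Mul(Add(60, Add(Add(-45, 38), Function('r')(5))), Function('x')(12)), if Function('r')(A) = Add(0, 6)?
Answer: 708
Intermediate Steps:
Function('r')(A) = 6
Mul(Add(60, Add(Add(-45, 38), Function('r')(5))), Function('x')(12)) = Mul(Add(60, Add(Add(-45, 38), 6)), 12) = Mul(Add(60, Add(-7, 6)), 12) = Mul(Add(60, -1), 12) = Mul(59, 12) = 708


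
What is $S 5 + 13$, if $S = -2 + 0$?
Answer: $3$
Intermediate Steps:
$S = -2$
$S 5 + 13 = \left(-2\right) 5 + 13 = -10 + 13 = 3$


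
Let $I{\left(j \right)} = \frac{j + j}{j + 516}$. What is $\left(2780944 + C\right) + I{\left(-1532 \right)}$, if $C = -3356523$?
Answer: $- \frac{73098150}{127} \approx -5.7558 \cdot 10^{5}$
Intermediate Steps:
$I{\left(j \right)} = \frac{2 j}{516 + j}$
$\left(2780944 + C\right) + I{\left(-1532 \right)} = \left(2780944 - 3356523\right) + 2 \left(-1532\right) \frac{1}{516 - 1532} = -575579 + 2 \left(-1532\right) \frac{1}{-1016} = -575579 + 2 \left(-1532\right) \left(- \frac{1}{1016}\right) = -575579 + \frac{383}{127} = - \frac{73098150}{127}$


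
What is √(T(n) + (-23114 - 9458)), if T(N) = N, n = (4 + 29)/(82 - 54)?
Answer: I*√6383881/14 ≈ 180.47*I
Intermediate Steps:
n = 33/28 ≈ 1.1786
√(T(n) + (-23114 - 9458)) = √(33/28 + (-23114 - 9458)) = √(33/28 - 32572) = √(-911983/28) = I*√6383881/14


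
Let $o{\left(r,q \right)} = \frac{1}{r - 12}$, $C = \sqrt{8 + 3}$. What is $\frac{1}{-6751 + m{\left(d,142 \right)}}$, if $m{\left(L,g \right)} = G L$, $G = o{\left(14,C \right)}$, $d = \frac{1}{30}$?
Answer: $- \frac{60}{405059} \approx -0.00014813$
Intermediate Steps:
$C = \sqrt{11} \approx 3.3166$
$d = \frac{1}{30} \approx 0.033333$
$o{\left(r,q \right)} = \frac{1}{-12 + r}$
$G = \frac{1}{2}$ ($G = \frac{1}{-12 + 14} = \frac{1}{2} \approx 0.5$)
$m{\left(L,g \right)} = \frac{L}{2}$
$\frac{1}{-6751 + m{\left(d,142 \right)}} = \frac{1}{-6751 + \frac{1}{2} \cdot \frac{1}{30}} = \frac{1}{-6751 + \frac{1}{60}} = \frac{1}{- \frac{405059}{60}} = - \frac{60}{405059}$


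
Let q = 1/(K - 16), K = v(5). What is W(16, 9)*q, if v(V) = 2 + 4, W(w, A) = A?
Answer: -9/10 ≈ -0.90000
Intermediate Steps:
v(V) = 6
K = 6
q = -⅒ (q = 1/(6 - 16) = 1/(-10) = -⅒ ≈ -0.10000)
W(16, 9)*q = 9*(-⅒) = -9/10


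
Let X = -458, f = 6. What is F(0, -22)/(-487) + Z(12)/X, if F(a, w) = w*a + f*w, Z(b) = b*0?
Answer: 132/487 ≈ 0.27105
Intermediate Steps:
Z(b) = 0
F(a, w) = 6*w + a*w (F(a, w) = w*a + 6*w = a*w + 6*w = 6*w + a*w)
F(0, -22)/(-487) + Z(12)/X = -22*(6 + 0)/(-487) + 0/(-458) = -22*6*(-1/487) + 0*(-1/458) = -132*(-1/487) + 0 = 132/487 + 0 = 132/487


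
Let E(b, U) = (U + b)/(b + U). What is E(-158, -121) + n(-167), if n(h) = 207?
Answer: 208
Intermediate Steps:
E(b, U) = 1 (E(b, U) = (U + b)/(U + b) = 1)
E(-158, -121) + n(-167) = 1 + 207 = 208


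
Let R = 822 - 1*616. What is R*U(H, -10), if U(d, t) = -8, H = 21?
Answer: -1648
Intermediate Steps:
R = 206 (R = 822 - 616 = 206)
R*U(H, -10) = 206*(-8) = -1648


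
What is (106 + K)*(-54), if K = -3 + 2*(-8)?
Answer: -4698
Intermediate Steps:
K = -19 (K = -3 - 16 = -19)
(106 + K)*(-54) = (106 - 19)*(-54) = 87*(-54) = -4698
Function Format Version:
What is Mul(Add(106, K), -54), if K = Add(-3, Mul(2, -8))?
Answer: -4698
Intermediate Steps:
K = -19 (K = Add(-3, -16) = -19)
Mul(Add(106, K), -54) = Mul(Add(106, -19), -54) = Mul(87, -54) = -4698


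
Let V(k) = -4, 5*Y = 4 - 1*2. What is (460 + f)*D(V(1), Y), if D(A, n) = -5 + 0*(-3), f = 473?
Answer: -4665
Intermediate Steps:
Y = ⅖ (Y = (4 - 1*2)/5 = (4 - 2)/5 = (⅕)*2 = ⅖ ≈ 0.40000)
D(A, n) = -5 (D(A, n) = -5 + 0 = -5)
(460 + f)*D(V(1), Y) = (460 + 473)*(-5) = 933*(-5) = -4665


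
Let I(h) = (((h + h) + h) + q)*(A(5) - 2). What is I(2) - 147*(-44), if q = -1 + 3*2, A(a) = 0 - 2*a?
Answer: 6336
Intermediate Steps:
A(a) = -2*a
q = 5 (q = -1 + 6 = 5)
I(h) = -60 - 36*h (I(h) = (((h + h) + h) + 5)*(-2*5 - 2) = ((2*h + h) + 5)*(-10 - 2) = (3*h + 5)*(-12) = (5 + 3*h)*(-12) = -60 - 36*h)
I(2) - 147*(-44) = (-60 - 36*2) - 147*(-44) = (-60 - 72) + 6468 = -132 + 6468 = 6336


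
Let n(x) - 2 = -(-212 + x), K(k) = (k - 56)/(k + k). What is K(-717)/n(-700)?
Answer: 773/1310676 ≈ 0.00058977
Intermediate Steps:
K(k) = (-56 + k)/(2*k) (K(k) = (-56 + k)/((2*k)) = (-56 + k)*(1/(2*k)) = (-56 + k)/(2*k))
n(x) = 214 - x (n(x) = 2 - (-212 + x) = 2 + (212 - x) = 214 - x)
K(-717)/n(-700) = ((½)*(-56 - 717)/(-717))/(214 - 1*(-700)) = ((½)*(-1/717)*(-773))/(214 + 700) = (773/1434)/914 = (773/1434)*(1/914) = 773/1310676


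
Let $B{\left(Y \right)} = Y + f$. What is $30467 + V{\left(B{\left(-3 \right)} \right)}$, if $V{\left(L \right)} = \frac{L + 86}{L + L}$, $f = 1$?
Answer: $30446$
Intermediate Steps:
$B{\left(Y \right)} = 1 + Y$ ($B{\left(Y \right)} = Y + 1 = 1 + Y$)
$V{\left(L \right)} = \frac{86 + L}{2 L}$
$30467 + V{\left(B{\left(-3 \right)} \right)} = 30467 + \frac{86 + \left(1 - 3\right)}{2 \left(1 - 3\right)} = 30467 + \frac{86 - 2}{2 \left(-2\right)} = 30467 + \frac{1}{2} \left(- \frac{1}{2}\right) 84 = 30467 - 21 = 30446$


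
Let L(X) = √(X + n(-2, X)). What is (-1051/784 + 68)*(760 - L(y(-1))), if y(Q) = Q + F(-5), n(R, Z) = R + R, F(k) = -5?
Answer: 4964795/98 - 52261*I*√10/784 ≈ 50661.0 - 210.8*I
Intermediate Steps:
n(R, Z) = 2*R
y(Q) = -5 + Q (y(Q) = Q - 5 = -5 + Q)
L(X) = √(-4 + X) (L(X) = √(X + 2*(-2)) = √(X - 4) = √(-4 + X))
(-1051/784 + 68)*(760 - L(y(-1))) = (-1051/784 + 68)*(760 - √(-4 + (-5 - 1))) = (-1051*1/784 + 68)*(760 - √(-4 - 6)) = (-1051/784 + 68)*(760 - √(-10)) = 52261*(760 - I*√10)/784 = 4964795/98 - 52261*I*√10/784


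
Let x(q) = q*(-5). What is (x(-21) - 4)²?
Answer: 10201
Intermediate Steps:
x(q) = -5*q
(x(-21) - 4)² = (-5*(-21) - 4)² = (105 - 4)² = 101² = 10201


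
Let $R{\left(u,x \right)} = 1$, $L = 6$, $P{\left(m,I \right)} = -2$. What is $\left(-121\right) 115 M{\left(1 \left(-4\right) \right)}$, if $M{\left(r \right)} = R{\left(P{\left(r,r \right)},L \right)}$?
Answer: $-13915$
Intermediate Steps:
$M{\left(r \right)} = 1$
$\left(-121\right) 115 M{\left(1 \left(-4\right) \right)} = \left(-121\right) 115 \cdot 1 = \left(-13915\right) 1 = -13915$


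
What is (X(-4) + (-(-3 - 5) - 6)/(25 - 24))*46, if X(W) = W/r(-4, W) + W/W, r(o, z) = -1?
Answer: 322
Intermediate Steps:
X(W) = 1 - W (X(W) = W/(-1) + W/W = W*(-1) + 1 = -W + 1 = 1 - W)
(X(-4) + (-(-3 - 5) - 6)/(25 - 24))*46 = ((1 - 1*(-4)) + (-(-3 - 5) - 6)/(25 - 24))*46 = ((1 + 4) + (-1*(-8) - 6)/1)*46 = (5 + (8 - 6)*1)*46 = (5 + 2*1)*46 = (5 + 2)*46 = 7*46 = 322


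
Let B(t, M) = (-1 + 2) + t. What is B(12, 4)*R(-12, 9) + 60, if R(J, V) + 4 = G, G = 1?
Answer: 21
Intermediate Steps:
B(t, M) = 1 + t
R(J, V) = -3 (R(J, V) = -4 + 1 = -3)
B(12, 4)*R(-12, 9) + 60 = (1 + 12)*(-3) + 60 = 13*(-3) + 60 = -39 + 60 = 21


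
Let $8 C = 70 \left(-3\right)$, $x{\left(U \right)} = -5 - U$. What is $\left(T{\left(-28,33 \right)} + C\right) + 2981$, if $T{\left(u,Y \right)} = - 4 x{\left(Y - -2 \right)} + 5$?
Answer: $\frac{12479}{4} \approx 3119.8$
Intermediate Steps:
$T{\left(u,Y \right)} = 33 + 4 Y$ ($T{\left(u,Y \right)} = - 4 \left(-5 - \left(Y - -2\right)\right) + 5 = - 4 \left(-5 - \left(Y + 2\right)\right) + 5 = - 4 \left(-5 - \left(2 + Y\right)\right) + 5 = - 4 \left(-7 - Y\right) + 5 = \left(28 + 4 Y\right) + 5 = 33 + 4 Y$)
$C = - \frac{105}{4}$ ($C = \frac{70 \left(-3\right)}{8} = \frac{1}{8} \left(-210\right) = - \frac{105}{4} \approx -26.25$)
$\left(T{\left(-28,33 \right)} + C\right) + 2981 = \left(\left(33 + 4 \cdot 33\right) - \frac{105}{4}\right) + 2981 = \left(\left(33 + 132\right) - \frac{105}{4}\right) + 2981 = \left(165 - \frac{105}{4}\right) + 2981 = \frac{555}{4} + 2981 = \frac{12479}{4}$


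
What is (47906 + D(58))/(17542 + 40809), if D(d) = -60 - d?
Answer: 47788/58351 ≈ 0.81897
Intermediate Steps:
(47906 + D(58))/(17542 + 40809) = (47906 + (-60 - 1*58))/(17542 + 40809) = (47906 + (-60 - 58))/58351 = (47906 - 118)*(1/58351) = 47788*(1/58351) = 47788/58351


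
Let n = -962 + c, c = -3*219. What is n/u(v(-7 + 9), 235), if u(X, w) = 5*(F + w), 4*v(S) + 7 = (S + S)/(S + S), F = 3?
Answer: -1619/1190 ≈ -1.3605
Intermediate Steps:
c = -657
v(S) = -3/2 (v(S) = -7/4 + ((S + S)/(S + S))/4 = -7/4 + ((2*S)/((2*S)))/4 = -7/4 + ((2*S)*(1/(2*S)))/4 = -7/4 + (¼)*1 = -7/4 + ¼ = -3/2)
n = -1619 (n = -962 - 657 = -1619)
u(X, w) = 15 + 5*w (u(X, w) = 5*(3 + w) = 15 + 5*w)
n/u(v(-7 + 9), 235) = -1619/(15 + 5*235) = -1619/(15 + 1175) = -1619/1190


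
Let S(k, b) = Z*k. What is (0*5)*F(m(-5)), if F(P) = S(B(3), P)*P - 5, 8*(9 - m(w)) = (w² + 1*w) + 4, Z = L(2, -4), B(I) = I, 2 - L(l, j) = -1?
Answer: 0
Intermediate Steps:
L(l, j) = 3 (L(l, j) = 2 - 1*(-1) = 2 + 1 = 3)
Z = 3
S(k, b) = 3*k
m(w) = 17/2 - w/8 - w²/8 (m(w) = 9 - ((w² + 1*w) + 4)/8 = 9 - ((w² + w) + 4)/8 = 9 - ((w + w²) + 4)/8 = 9 - (4 + w + w²)/8 = 9 + (-½ - w/8 - w²/8) = 17/2 - w/8 - w²/8)
F(P) = -5 + 9*P (F(P) = (3*3)*P - 5 = 9*P - 5 = -5 + 9*P)
(0*5)*F(m(-5)) = (0*5)*(-5 + 9*(17/2 - ⅛*(-5) - ⅛*(-5)²)) = 0*(-5 + 9*(17/2 + 5/8 - ⅛*25)) = 0*(-5 + 9*(17/2 + 5/8 - 25/8)) = 0*(-5 + 9*6) = 0*(-5 + 54) = 0*49 = 0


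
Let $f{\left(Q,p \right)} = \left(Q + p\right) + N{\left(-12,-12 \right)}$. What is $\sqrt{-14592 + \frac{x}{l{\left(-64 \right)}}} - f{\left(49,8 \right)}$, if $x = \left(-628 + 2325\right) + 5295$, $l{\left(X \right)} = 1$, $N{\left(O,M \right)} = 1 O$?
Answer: $-45 + 20 i \sqrt{19} \approx -45.0 + 87.178 i$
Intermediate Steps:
$N{\left(O,M \right)} = O$
$x = 6992$ ($x = 1697 + 5295 = 6992$)
$f{\left(Q,p \right)} = -12 + Q + p$ ($f{\left(Q,p \right)} = \left(Q + p\right) - 12 = -12 + Q + p$)
$\sqrt{-14592 + \frac{x}{l{\left(-64 \right)}}} - f{\left(49,8 \right)} = \sqrt{-14592 + \frac{6992}{1}} - \left(-12 + 49 + 8\right) = \sqrt{-14592 + 6992 \cdot 1} - 45 = \sqrt{-14592 + 6992} - 45 = \sqrt{-7600} - 45 = 20 i \sqrt{19} - 45 = -45 + 20 i \sqrt{19}$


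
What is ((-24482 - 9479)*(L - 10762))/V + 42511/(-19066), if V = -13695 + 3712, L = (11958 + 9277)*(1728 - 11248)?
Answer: -130903841942939125/190335878 ≈ -6.8775e+8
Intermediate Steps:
L = -202157200 (L = 21235*(-9520) = -202157200)
V = -9983
((-24482 - 9479)*(L - 10762))/V + 42511/(-19066) = ((-24482 - 9479)*(-202157200 - 10762))/(-9983) + 42511/(-19066) = -33961*(-202167962)*(-1/9983) + 42511*(-1/19066) = 6865826157482*(-1/9983) - 42511/19066 = -6865826157482/9983 - 42511/19066 = -130903841942939125/190335878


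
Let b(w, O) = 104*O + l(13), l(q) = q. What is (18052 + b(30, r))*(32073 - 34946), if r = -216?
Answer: 12638327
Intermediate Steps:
b(w, O) = 13 + 104*O (b(w, O) = 104*O + 13 = 13 + 104*O)
(18052 + b(30, r))*(32073 - 34946) = (18052 + (13 + 104*(-216)))*(32073 - 34946) = (18052 + (13 - 22464))*(-2873) = (18052 - 22451)*(-2873) = -4399*(-2873) = 12638327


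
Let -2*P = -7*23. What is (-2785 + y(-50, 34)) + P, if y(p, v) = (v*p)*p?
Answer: 164591/2 ≈ 82296.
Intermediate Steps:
y(p, v) = v*p**2 (y(p, v) = (p*v)*p = v*p**2)
P = 161/2 (P = -(-7)*23/2 = -1/2*(-161) = 161/2 ≈ 80.500)
(-2785 + y(-50, 34)) + P = (-2785 + 34*(-50)**2) + 161/2 = (-2785 + 34*2500) + 161/2 = (-2785 + 85000) + 161/2 = 82215 + 161/2 = 164591/2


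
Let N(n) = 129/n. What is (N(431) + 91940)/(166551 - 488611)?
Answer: -39626269/138807860 ≈ -0.28548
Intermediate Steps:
(N(431) + 91940)/(166551 - 488611) = (129/431 + 91940)/(166551 - 488611) = (129*(1/431) + 91940)/(-322060) = (129/431 + 91940)*(-1/322060) = (39626269/431)*(-1/322060) = -39626269/138807860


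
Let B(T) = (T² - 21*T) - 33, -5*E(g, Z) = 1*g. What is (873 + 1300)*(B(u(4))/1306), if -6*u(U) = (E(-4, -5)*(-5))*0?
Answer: -71709/1306 ≈ -54.907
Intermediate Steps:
E(g, Z) = -g/5
u(U) = 0 (u(U) = --⅕*(-4)*(-5)*0/6 = -(⅘)*(-5)*0/6 = -(-2)*0/3 = -⅙*0 = 0)
B(T) = -33 + T² - 21*T
(873 + 1300)*(B(u(4))/1306) = (873 + 1300)*((-33 + 0² - 21*0)/1306) = 2173*((-33 + 0 + 0)*(1/1306)) = 2173*(-33*1/1306) = 2173*(-33/1306) = -71709/1306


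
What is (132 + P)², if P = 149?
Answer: 78961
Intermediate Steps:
(132 + P)² = (132 + 149)² = 281² = 78961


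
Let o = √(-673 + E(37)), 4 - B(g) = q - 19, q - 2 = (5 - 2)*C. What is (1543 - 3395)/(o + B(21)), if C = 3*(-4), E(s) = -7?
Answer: -105564/3929 + 3704*I*√170/3929 ≈ -26.868 + 12.292*I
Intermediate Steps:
C = -12
q = -34 (q = 2 + (5 - 2)*(-12) = 2 + 3*(-12) = 2 - 36 = -34)
B(g) = 57 (B(g) = 4 - (-34 - 19) = 4 - 1*(-53) = 4 + 53 = 57)
o = 2*I*√170 (o = √(-673 - 7) = √(-680) = 2*I*√170 ≈ 26.077*I)
(1543 - 3395)/(o + B(21)) = (1543 - 3395)/(2*I*√170 + 57) = -1852/(57 + 2*I*√170)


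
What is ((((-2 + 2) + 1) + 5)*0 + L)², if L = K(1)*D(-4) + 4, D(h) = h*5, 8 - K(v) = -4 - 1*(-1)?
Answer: 46656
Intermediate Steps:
K(v) = 11 (K(v) = 8 - (-4 - 1*(-1)) = 8 - (-4 + 1) = 8 - 1*(-3) = 8 + 3 = 11)
D(h) = 5*h
L = -216 (L = 11*(5*(-4)) + 4 = 11*(-20) + 4 = -220 + 4 = -216)
((((-2 + 2) + 1) + 5)*0 + L)² = ((((-2 + 2) + 1) + 5)*0 - 216)² = (((0 + 1) + 5)*0 - 216)² = ((1 + 5)*0 - 216)² = (6*0 - 216)² = (0 - 216)² = (-216)² = 46656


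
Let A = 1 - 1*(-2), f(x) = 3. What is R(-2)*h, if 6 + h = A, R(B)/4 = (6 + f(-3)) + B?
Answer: -84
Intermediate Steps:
R(B) = 36 + 4*B (R(B) = 4*((6 + 3) + B) = 4*(9 + B) = 36 + 4*B)
A = 3 (A = 1 + 2 = 3)
h = -3 (h = -6 + 3 = -3)
R(-2)*h = (36 + 4*(-2))*(-3) = (36 - 8)*(-3) = 28*(-3) = -84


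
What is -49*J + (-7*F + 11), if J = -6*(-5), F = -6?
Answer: -1417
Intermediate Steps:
J = 30
-49*J + (-7*F + 11) = -49*30 + (-7*(-6) + 11) = -1470 + (42 + 11) = -1470 + 53 = -1417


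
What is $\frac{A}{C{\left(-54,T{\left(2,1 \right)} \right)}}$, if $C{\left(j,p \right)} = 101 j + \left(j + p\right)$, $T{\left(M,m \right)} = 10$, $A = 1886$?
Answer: $- \frac{943}{2749} \approx -0.34303$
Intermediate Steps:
$C{\left(j,p \right)} = p + 102 j$
$\frac{A}{C{\left(-54,T{\left(2,1 \right)} \right)}} = \frac{1886}{10 + 102 \left(-54\right)} = \frac{1886}{10 - 5508} = \frac{1886}{-5498} = 1886 \left(- \frac{1}{5498}\right) = - \frac{943}{2749}$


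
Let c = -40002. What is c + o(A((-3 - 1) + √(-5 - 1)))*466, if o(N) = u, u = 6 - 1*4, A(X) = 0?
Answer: -39070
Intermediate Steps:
u = 2 (u = 6 - 4 = 2)
o(N) = 2
c + o(A((-3 - 1) + √(-5 - 1)))*466 = -40002 + 2*466 = -40002 + 932 = -39070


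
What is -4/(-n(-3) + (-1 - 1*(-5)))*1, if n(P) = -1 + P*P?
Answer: 1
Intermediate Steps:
n(P) = -1 + P²
-4/(-n(-3) + (-1 - 1*(-5)))*1 = -4/(-(-1 + (-3)²) + (-1 - 1*(-5)))*1 = -4/(-(-1 + 9) + (-1 + 5))*1 = -4/(-1*8 + 4)*1 = -4/(-8 + 4)*1 = -4/(-4)*1 = -4*(-¼)*1 = 1*1 = 1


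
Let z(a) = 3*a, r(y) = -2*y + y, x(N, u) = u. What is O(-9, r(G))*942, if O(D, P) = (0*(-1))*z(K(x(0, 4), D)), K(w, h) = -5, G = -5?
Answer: 0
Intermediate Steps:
r(y) = -y
O(D, P) = 0 (O(D, P) = (0*(-1))*(3*(-5)) = 0*(-15) = 0)
O(-9, r(G))*942 = 0*942 = 0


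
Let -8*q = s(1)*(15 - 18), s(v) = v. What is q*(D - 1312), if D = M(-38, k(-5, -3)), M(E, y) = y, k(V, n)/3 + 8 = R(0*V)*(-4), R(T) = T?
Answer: -501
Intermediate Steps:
k(V, n) = -24 (k(V, n) = -24 + 3*((0*V)*(-4)) = -24 + 3*(0*(-4)) = -24 + 3*0 = -24 + 0 = -24)
D = -24
q = 3/8 (q = -(15 - 18)/8 = -(-3)/8 = -⅛*(-3) = 3/8 ≈ 0.37500)
q*(D - 1312) = 3*(-24 - 1312)/8 = (3/8)*(-1336) = -501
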